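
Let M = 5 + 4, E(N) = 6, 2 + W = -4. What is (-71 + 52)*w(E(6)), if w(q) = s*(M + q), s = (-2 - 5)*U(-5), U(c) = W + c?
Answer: -21945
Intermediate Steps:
W = -6 (W = -2 - 4 = -6)
U(c) = -6 + c
M = 9
s = 77 (s = (-2 - 5)*(-6 - 5) = -7*(-11) = 77)
w(q) = 693 + 77*q (w(q) = 77*(9 + q) = 693 + 77*q)
(-71 + 52)*w(E(6)) = (-71 + 52)*(693 + 77*6) = -19*(693 + 462) = -19*1155 = -21945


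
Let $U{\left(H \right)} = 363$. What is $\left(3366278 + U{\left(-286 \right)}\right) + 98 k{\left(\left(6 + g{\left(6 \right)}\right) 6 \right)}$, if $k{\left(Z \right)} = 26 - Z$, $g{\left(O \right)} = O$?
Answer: $3362133$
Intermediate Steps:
$\left(3366278 + U{\left(-286 \right)}\right) + 98 k{\left(\left(6 + g{\left(6 \right)}\right) 6 \right)} = \left(3366278 + 363\right) + 98 \left(26 - \left(6 + 6\right) 6\right) = 3366641 + 98 \left(26 - 12 \cdot 6\right) = 3366641 + 98 \left(26 - 72\right) = 3366641 + 98 \left(-46\right) = 3366641 - 4508 = 3362133$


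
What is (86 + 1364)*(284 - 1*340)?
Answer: -81200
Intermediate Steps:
(86 + 1364)*(284 - 1*340) = 1450*(284 - 340) = 1450*(-56) = -81200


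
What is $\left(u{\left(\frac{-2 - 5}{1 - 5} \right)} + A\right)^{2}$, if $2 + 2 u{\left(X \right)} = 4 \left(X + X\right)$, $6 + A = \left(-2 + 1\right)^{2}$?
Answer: $1$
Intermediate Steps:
$A = -5$ ($A = -6 + \left(-2 + 1\right)^{2} = -6 + \left(-1\right)^{2} = -6 + 1 = -5$)
$u{\left(X \right)} = -1 + 4 X$ ($u{\left(X \right)} = -1 + \frac{4 \left(X + X\right)}{2} = -1 + \frac{4 \cdot 2 X}{2} = -1 + \frac{8 X}{2} = -1 + 4 X$)
$\left(u{\left(\frac{-2 - 5}{1 - 5} \right)} + A\right)^{2} = \left(\left(-1 + 4 \frac{-2 - 5}{1 - 5}\right) - 5\right)^{2} = \left(\left(-1 + 4 \left(- \frac{7}{-4}\right)\right) - 5\right)^{2} = \left(\left(-1 + 4 \left(\left(-7\right) \left(- \frac{1}{4}\right)\right)\right) - 5\right)^{2} = \left(\left(-1 + 4 \cdot \frac{7}{4}\right) - 5\right)^{2} = \left(\left(-1 + 7\right) - 5\right)^{2} = \left(6 - 5\right)^{2} = 1^{2} = 1$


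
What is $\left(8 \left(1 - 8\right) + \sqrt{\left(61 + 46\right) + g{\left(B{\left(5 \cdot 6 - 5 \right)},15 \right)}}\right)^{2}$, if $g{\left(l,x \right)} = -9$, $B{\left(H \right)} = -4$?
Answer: $3234 - 784 \sqrt{2} \approx 2125.3$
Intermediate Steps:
$\left(8 \left(1 - 8\right) + \sqrt{\left(61 + 46\right) + g{\left(B{\left(5 \cdot 6 - 5 \right)},15 \right)}}\right)^{2} = \left(8 \left(1 - 8\right) + \sqrt{\left(61 + 46\right) - 9}\right)^{2} = \left(8 \left(-7\right) + \sqrt{107 - 9}\right)^{2} = \left(-56 + \sqrt{98}\right)^{2} = \left(-56 + 7 \sqrt{2}\right)^{2}$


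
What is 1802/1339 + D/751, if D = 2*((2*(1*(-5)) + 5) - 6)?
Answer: 1323844/1005589 ≈ 1.3165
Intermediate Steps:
D = -22 (D = 2*((2*(-5) + 5) - 6) = 2*((-10 + 5) - 6) = 2*(-5 - 6) = 2*(-11) = -22)
1802/1339 + D/751 = 1802/1339 - 22/751 = 1323844/1005589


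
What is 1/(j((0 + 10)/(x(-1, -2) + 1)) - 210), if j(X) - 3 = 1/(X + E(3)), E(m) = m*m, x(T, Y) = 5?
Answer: -32/6621 ≈ -0.0048331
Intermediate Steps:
E(m) = m**2
j(X) = 3 + 1/(9 + X) (j(X) = 3 + 1/(X + 3**2) = 3 + 1/(X + 9) = 3 + 1/(9 + X))
1/(j((0 + 10)/(x(-1, -2) + 1)) - 210) = 1/((28 + 3*((0 + 10)/(5 + 1)))/(9 + (0 + 10)/(5 + 1)) - 210) = 1/((28 + 3*(10/6))/(9 + 10/6) - 210) = 1/((28 + 3*(10*(1/6)))/(9 + 10*(1/6)) - 210) = 1/((28 + 3*(5/3))/(9 + 5/3) - 210) = 1/((28 + 5)/(32/3) - 210) = 1/((3/32)*33 - 210) = 1/(99/32 - 210) = 1/(-6621/32) = -32/6621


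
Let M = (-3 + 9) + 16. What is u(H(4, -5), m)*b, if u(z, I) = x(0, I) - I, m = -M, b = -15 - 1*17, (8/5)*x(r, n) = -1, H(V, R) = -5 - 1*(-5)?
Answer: -684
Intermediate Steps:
H(V, R) = 0 (H(V, R) = -5 + 5 = 0)
x(r, n) = -5/8 (x(r, n) = (5/8)*(-1) = -5/8)
M = 22 (M = 6 + 16 = 22)
b = -32 (b = -15 - 17 = -32)
m = -22 (m = -1*22 = -22)
u(z, I) = -5/8 - I
u(H(4, -5), m)*b = (-5/8 - 1*(-22))*(-32) = (-5/8 + 22)*(-32) = (171/8)*(-32) = -684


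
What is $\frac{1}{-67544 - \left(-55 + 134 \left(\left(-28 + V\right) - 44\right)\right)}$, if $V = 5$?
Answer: $- \frac{1}{58511} \approx -1.7091 \cdot 10^{-5}$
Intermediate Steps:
$\frac{1}{-67544 - \left(-55 + 134 \left(\left(-28 + V\right) - 44\right)\right)} = \frac{1}{-67544 - \left(-55 + 134 \left(\left(-28 + 5\right) - 44\right)\right)} = \frac{1}{-67544 - \left(-55 + 134 \left(-23 - 44\right)\right)} = \frac{1}{-67544 + \left(\left(-134\right) \left(-67\right) + 55\right)} = \frac{1}{-67544 + \left(8978 + 55\right)} = \frac{1}{-67544 + 9033} = \frac{1}{-58511} = - \frac{1}{58511}$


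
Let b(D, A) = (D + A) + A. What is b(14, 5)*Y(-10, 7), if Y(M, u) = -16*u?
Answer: -2688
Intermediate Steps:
b(D, A) = D + 2*A (b(D, A) = (A + D) + A = D + 2*A)
b(14, 5)*Y(-10, 7) = (14 + 2*5)*(-16*7) = (14 + 10)*(-112) = 24*(-112) = -2688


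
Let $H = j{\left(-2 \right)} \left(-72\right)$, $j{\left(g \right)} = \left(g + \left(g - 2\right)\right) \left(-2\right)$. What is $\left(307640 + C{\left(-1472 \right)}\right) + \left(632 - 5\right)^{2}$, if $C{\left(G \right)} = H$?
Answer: $699905$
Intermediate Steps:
$j{\left(g \right)} = 4 - 4 g$ ($j{\left(g \right)} = \left(g + \left(g - 2\right)\right) \left(-2\right) = \left(g + \left(-2 + g\right)\right) \left(-2\right) = \left(-2 + 2 g\right) \left(-2\right) = 4 - 4 g$)
$H = -864$ ($H = \left(4 - -8\right) \left(-72\right) = \left(4 + 8\right) \left(-72\right) = 12 \left(-72\right) = -864$)
$C{\left(G \right)} = -864$
$\left(307640 + C{\left(-1472 \right)}\right) + \left(632 - 5\right)^{2} = \left(307640 - 864\right) + \left(632 - 5\right)^{2} = 306776 + 627^{2} = 306776 + 393129 = 699905$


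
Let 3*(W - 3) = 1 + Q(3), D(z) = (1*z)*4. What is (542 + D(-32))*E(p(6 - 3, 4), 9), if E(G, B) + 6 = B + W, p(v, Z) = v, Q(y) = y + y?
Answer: 3450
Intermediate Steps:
Q(y) = 2*y
D(z) = 4*z (D(z) = z*4 = 4*z)
W = 16/3 (W = 3 + (1 + 2*3)/3 = 3 + (1 + 6)/3 = 3 + (1/3)*7 = 3 + 7/3 = 16/3 ≈ 5.3333)
E(G, B) = -2/3 + B (E(G, B) = -6 + (B + 16/3) = -6 + (16/3 + B) = -2/3 + B)
(542 + D(-32))*E(p(6 - 3, 4), 9) = (542 + 4*(-32))*(-2/3 + 9) = (542 - 128)*(25/3) = 414*(25/3) = 3450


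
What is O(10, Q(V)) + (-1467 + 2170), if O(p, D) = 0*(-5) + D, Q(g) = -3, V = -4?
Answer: 700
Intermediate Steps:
O(p, D) = D (O(p, D) = 0 + D = D)
O(10, Q(V)) + (-1467 + 2170) = -3 + (-1467 + 2170) = -3 + 703 = 700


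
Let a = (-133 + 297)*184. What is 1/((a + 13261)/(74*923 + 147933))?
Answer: 216235/43437 ≈ 4.9781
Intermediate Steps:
a = 30176 (a = 164*184 = 30176)
1/((a + 13261)/(74*923 + 147933)) = 1/((30176 + 13261)/(74*923 + 147933)) = 1/(43437/(68302 + 147933)) = 1/(43437/216235) = 216235/43437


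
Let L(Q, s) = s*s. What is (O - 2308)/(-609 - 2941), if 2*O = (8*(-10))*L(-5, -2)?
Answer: 1234/1775 ≈ 0.69521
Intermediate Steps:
L(Q, s) = s**2
O = -160 (O = ((8*(-10))*(-2)**2)/2 = (-80*4)/2 = (1/2)*(-320) = -160)
(O - 2308)/(-609 - 2941) = (-160 - 2308)/(-609 - 2941) = -2468/(-3550) = -2468*(-1/3550) = 1234/1775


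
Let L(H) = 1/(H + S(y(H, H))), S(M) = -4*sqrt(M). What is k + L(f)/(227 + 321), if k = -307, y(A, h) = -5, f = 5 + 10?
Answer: -10262393/33428 + I*sqrt(5)/41785 ≈ -307.0 + 5.3514e-5*I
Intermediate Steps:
f = 15
L(H) = 1/(H - 4*I*sqrt(5))
k + L(f)/(227 + 321) = -307 + 1/((227 + 321)*(15 - 4*I*sqrt(5))) = -307 + 1/(548*(15 - 4*I*sqrt(5)))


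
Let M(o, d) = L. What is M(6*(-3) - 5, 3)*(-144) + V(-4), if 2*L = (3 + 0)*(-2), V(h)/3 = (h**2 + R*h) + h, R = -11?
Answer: 600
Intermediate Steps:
V(h) = -30*h + 3*h**2 (V(h) = 3*((h**2 - 11*h) + h) = 3*(h**2 - 10*h) = -30*h + 3*h**2)
L = -3 (L = ((3 + 0)*(-2))/2 = (3*(-2))/2 = (1/2)*(-6) = -3)
M(o, d) = -3
M(6*(-3) - 5, 3)*(-144) + V(-4) = -3*(-144) + 3*(-4)*(-10 - 4) = 432 + 3*(-4)*(-14) = 432 + 168 = 600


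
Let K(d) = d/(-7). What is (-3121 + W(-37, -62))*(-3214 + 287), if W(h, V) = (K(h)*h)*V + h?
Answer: -183733644/7 ≈ -2.6248e+7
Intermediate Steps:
K(d) = -d/7 (K(d) = d*(-1/7) = -d/7)
W(h, V) = h - V*h**2/7 (W(h, V) = ((-h/7)*h)*V + h = (-h**2/7)*V + h = -V*h**2/7 + h = h - V*h**2/7)
(-3121 + W(-37, -62))*(-3214 + 287) = (-3121 + (1/7)*(-37)*(7 - 1*(-62)*(-37)))*(-3214 + 287) = (-3121 + (1/7)*(-37)*(7 - 2294))*(-2927) = (-3121 + (1/7)*(-37)*(-2287))*(-2927) = (-3121 + 84619/7)*(-2927) = (62772/7)*(-2927) = -183733644/7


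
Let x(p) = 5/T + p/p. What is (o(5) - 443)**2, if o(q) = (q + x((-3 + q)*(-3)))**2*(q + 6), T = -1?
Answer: 186624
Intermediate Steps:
x(p) = -4 (x(p) = 5/(-1) + p/p = 5*(-1) + 1 = -5 + 1 = -4)
o(q) = (-4 + q)**2*(6 + q) (o(q) = (q - 4)**2*(q + 6) = (-4 + q)**2*(6 + q))
(o(5) - 443)**2 = ((-4 + 5)**2*(6 + 5) - 443)**2 = (1**2*11 - 443)**2 = (1*11 - 443)**2 = (11 - 443)**2 = (-432)**2 = 186624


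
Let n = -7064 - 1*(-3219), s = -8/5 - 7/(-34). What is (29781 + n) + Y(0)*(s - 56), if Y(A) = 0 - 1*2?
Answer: 2214317/85 ≈ 26051.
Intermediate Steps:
Y(A) = -2 (Y(A) = 0 - 2 = -2)
s = -237/170 (s = -8*⅕ - 7*(-1/34) = -8/5 + 7/34 = -237/170 ≈ -1.3941)
n = -3845 (n = -7064 + 3219 = -3845)
(29781 + n) + Y(0)*(s - 56) = (29781 - 3845) - 2*(-237/170 - 56) = 25936 - 2*(-9757/170) = 25936 + 9757/85 = 2214317/85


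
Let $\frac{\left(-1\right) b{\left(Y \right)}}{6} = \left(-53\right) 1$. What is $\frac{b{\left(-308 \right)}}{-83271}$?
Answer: $- \frac{106}{27757} \approx -0.0038189$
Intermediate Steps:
$b{\left(Y \right)} = 318$ ($b{\left(Y \right)} = - 6 \left(\left(-53\right) 1\right) = \left(-6\right) \left(-53\right) = 318$)
$\frac{b{\left(-308 \right)}}{-83271} = \frac{318}{-83271} = 318 \left(- \frac{1}{83271}\right) = - \frac{106}{27757}$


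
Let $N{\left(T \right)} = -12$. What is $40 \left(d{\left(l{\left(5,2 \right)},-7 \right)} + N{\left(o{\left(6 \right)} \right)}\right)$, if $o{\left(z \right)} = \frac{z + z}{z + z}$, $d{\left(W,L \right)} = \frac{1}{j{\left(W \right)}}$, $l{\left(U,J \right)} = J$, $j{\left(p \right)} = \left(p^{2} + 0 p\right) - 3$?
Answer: $-440$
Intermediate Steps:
$j{\left(p \right)} = -3 + p^{2}$ ($j{\left(p \right)} = \left(p^{2} + 0\right) - 3 = p^{2} - 3 = -3 + p^{2}$)
$d{\left(W,L \right)} = \frac{1}{-3 + W^{2}}$
$o{\left(z \right)} = 1$ ($o{\left(z \right)} = \frac{2 z}{2 z} = 2 z \frac{1}{2 z} = 1$)
$40 \left(d{\left(l{\left(5,2 \right)},-7 \right)} + N{\left(o{\left(6 \right)} \right)}\right) = 40 \left(\frac{1}{-3 + 2^{2}} - 12\right) = 40 \left(\frac{1}{-3 + 4} - 12\right) = 40 \left(1^{-1} - 12\right) = 40 \left(1 - 12\right) = 40 \left(-11\right) = -440$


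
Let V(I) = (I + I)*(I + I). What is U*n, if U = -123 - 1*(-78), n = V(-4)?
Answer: -2880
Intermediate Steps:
V(I) = 4*I**2 (V(I) = (2*I)*(2*I) = 4*I**2)
n = 64 (n = 4*(-4)**2 = 4*16 = 64)
U = -45 (U = -123 + 78 = -45)
U*n = -45*64 = -2880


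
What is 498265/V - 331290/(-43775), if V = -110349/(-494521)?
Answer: 2157261252103117/966105495 ≈ 2.2329e+6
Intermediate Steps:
V = 110349/494521 (V = -110349*(-1/494521) = 110349/494521 ≈ 0.22314)
498265/V - 331290/(-43775) = 498265/(110349/494521) - 331290/(-43775) = 498265*(494521/110349) - 331290*(-1/43775) = 246402506065/110349 + 66258/8755 = 2157261252103117/966105495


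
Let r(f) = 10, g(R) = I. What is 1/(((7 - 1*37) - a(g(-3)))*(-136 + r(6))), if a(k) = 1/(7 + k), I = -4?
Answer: 1/3822 ≈ 0.00026164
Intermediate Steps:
g(R) = -4
1/(((7 - 1*37) - a(g(-3)))*(-136 + r(6))) = 1/(((7 - 1*37) - 1/(7 - 4))*(-136 + 10)) = 1/(((7 - 37) - 1/3)*(-126)) = 1/((-30 - 1*1/3)*(-126)) = 1/((-30 - 1/3)*(-126)) = 1/(-91/3*(-126)) = 1/3822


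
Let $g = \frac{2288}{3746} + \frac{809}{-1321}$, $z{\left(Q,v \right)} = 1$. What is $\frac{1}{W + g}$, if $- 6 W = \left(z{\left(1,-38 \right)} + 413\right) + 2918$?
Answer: $- \frac{7422699}{4122084277} \approx -0.0018007$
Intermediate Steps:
$g = - \frac{4033}{2474233}$ ($g = 2288 \cdot \frac{1}{3746} + 809 \left(- \frac{1}{1321}\right) = \frac{1144}{1873} - \frac{809}{1321} = - \frac{4033}{2474233} \approx -0.00163$)
$W = - \frac{1666}{3}$ ($W = - \frac{\left(1 + 413\right) + 2918}{6} = - \frac{414 + 2918}{6} = \left(- \frac{1}{6}\right) 3332 = - \frac{1666}{3} \approx -555.33$)
$\frac{1}{W + g} = \frac{1}{- \frac{1666}{3} - \frac{4033}{2474233}} = \frac{1}{- \frac{4122084277}{7422699}} = - \frac{7422699}{4122084277}$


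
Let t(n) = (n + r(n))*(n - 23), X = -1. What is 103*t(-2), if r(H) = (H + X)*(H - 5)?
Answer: -48925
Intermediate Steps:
r(H) = (-1 + H)*(-5 + H) (r(H) = (H - 1)*(H - 5) = (-1 + H)*(-5 + H))
t(n) = (-23 + n)*(5 + n² - 5*n) (t(n) = (n + (5 + n² - 6*n))*(n - 23) = (5 + n² - 5*n)*(-23 + n) = (-23 + n)*(5 + n² - 5*n))
103*t(-2) = 103*(-115 + (-2)³ - 28*(-2)² + 120*(-2)) = 103*(-115 - 8 - 28*4 - 240) = 103*(-115 - 8 - 112 - 240) = 103*(-475) = -48925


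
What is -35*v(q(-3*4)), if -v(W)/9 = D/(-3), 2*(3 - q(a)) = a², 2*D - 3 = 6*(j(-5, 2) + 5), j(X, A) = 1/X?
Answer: -3339/2 ≈ -1669.5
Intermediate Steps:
D = 159/10 (D = 3/2 + (6*(1/(-5) + 5))/2 = 3/2 + (6*(-⅕ + 5))/2 = 3/2 + (6*(24/5))/2 = 3/2 + (½)*(144/5) = 3/2 + 72/5 = 159/10 ≈ 15.900)
q(a) = 3 - a²/2
v(W) = 477/10 (v(W) = -1431/(10*(-3)) = -1431*(-1)/(10*3) = -9*(-53/10) = 477/10)
-35*v(q(-3*4)) = -35*477/10 = -3339/2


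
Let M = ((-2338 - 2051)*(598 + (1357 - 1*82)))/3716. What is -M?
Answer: 8220597/3716 ≈ 2212.2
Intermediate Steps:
M = -8220597/3716 (M = -4389*(598 + (1357 - 82))*(1/3716) = -4389*(598 + 1275)*(1/3716) = -4389*1873*(1/3716) = -8220597*1/3716 = -8220597/3716 ≈ -2212.2)
-M = -1*(-8220597/3716) = 8220597/3716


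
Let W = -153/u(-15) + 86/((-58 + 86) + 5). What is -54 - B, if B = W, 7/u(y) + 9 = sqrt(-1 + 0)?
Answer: -58517/231 + 153*I/7 ≈ -253.32 + 21.857*I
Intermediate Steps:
u(y) = 7*(-9 - I)/82 (u(y) = 7/(-9 + sqrt(-1 + 0)) = 7/(-9 + sqrt(-1)) = 7/(-9 + I) = 7*((-9 - I)/82) = 7*(-9 - I)/82)
W = 86/33 - 12546*(-63/82 + 7*I/82)/49 (W = -153*82*(-63/82 + 7*I/82)/49 + 86/((-58 + 86) + 5) = -12546*(-63/82 + 7*I/82)/49 + 86/(28 + 5) = -12546*(-63/82 + 7*I/82)/49 + 86/33 = 86/33 - 12546*(-63/82 + 7*I/82)/49 ≈ 199.32 - 21.857*I)
B = 46043/231 - 153*I/7 ≈ 199.32 - 21.857*I
-54 - B = -54 - (46043/231 - 153*I/7) = -54 + (-46043/231 + 153*I/7) = -58517/231 + 153*I/7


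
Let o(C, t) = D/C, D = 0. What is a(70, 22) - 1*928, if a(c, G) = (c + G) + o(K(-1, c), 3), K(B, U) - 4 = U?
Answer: -836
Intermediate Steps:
K(B, U) = 4 + U
o(C, t) = 0 (o(C, t) = 0/C = 0)
a(c, G) = G + c (a(c, G) = (c + G) + 0 = (G + c) + 0 = G + c)
a(70, 22) - 1*928 = (22 + 70) - 1*928 = 92 - 928 = -836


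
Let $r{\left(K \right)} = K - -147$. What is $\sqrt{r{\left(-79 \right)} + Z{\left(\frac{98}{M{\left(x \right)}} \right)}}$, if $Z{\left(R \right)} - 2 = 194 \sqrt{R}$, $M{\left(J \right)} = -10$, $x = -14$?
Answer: $\frac{\sqrt{1750 + 6790 i \sqrt{5}}}{5} \approx 18.457 + 16.452 i$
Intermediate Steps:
$Z{\left(R \right)} = 2 + 194 \sqrt{R}$
$r{\left(K \right)} = 147 + K$ ($r{\left(K \right)} = K + 147 = 147 + K$)
$\sqrt{r{\left(-79 \right)} + Z{\left(\frac{98}{M{\left(x \right)}} \right)}} = \sqrt{\left(147 - 79\right) + \left(2 + 194 \sqrt{\frac{98}{-10}}\right)} = \sqrt{68 + \left(2 + 194 \sqrt{98 \left(- \frac{1}{10}\right)}\right)} = \sqrt{68 + \left(2 + 194 \sqrt{- \frac{49}{5}}\right)} = \sqrt{68 + \left(2 + 194 \frac{7 i \sqrt{5}}{5}\right)} = \sqrt{68 + \left(2 + \frac{1358 i \sqrt{5}}{5}\right)} = \sqrt{70 + \frac{1358 i \sqrt{5}}{5}}$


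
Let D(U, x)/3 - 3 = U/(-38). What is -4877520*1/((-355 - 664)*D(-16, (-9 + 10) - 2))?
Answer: 6178192/13247 ≈ 466.38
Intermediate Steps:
D(U, x) = 9 - 3*U/38 (D(U, x) = 9 + 3*(U/(-38)) = 9 + 3*(U*(-1/38)) = 9 + 3*(-U/38) = 9 - 3*U/38)
-4877520*1/((-355 - 664)*D(-16, (-9 + 10) - 2)) = -4877520*1/((-355 - 664)*(9 - 3/38*(-16))) = -4877520*(-1/(1019*(9 + 24/19))) = -4877520/((195/19)*(-1019)) = -4877520/(-198705/19) = -4877520*(-19/198705) = 6178192/13247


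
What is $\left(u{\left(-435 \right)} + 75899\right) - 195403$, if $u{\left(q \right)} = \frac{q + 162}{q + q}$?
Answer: $- \frac{34656069}{290} \approx -1.195 \cdot 10^{5}$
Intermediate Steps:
$u{\left(q \right)} = \frac{162 + q}{2 q}$
$\left(u{\left(-435 \right)} + 75899\right) - 195403 = \left(\frac{162 - 435}{2 \left(-435\right)} + 75899\right) - 195403 = \left(\frac{1}{2} \left(- \frac{1}{435}\right) \left(-273\right) + 75899\right) - 195403 = \left(\frac{91}{290} + 75899\right) - 195403 = \frac{22010801}{290} - 195403 = - \frac{34656069}{290}$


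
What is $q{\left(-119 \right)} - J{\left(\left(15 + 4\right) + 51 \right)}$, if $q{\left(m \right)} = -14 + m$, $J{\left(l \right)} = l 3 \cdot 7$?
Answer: $-1603$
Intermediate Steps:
$J{\left(l \right)} = 21 l$ ($J{\left(l \right)} = 3 l 7 = 21 l$)
$q{\left(-119 \right)} - J{\left(\left(15 + 4\right) + 51 \right)} = \left(-14 - 119\right) - 21 \left(\left(15 + 4\right) + 51\right) = -133 - 21 \left(19 + 51\right) = -133 - 21 \cdot 70 = -133 - 1470 = -1603$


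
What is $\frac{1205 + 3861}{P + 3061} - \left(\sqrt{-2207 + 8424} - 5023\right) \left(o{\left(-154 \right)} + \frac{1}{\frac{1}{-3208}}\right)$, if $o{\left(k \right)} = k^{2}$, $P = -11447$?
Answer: $\frac{431927988479}{4193} - 20508 \sqrt{6217} \approx 1.0139 \cdot 10^{8}$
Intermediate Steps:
$\frac{1205 + 3861}{P + 3061} - \left(\sqrt{-2207 + 8424} - 5023\right) \left(o{\left(-154 \right)} + \frac{1}{\frac{1}{-3208}}\right) = \frac{1205 + 3861}{-11447 + 3061} - \left(\sqrt{-2207 + 8424} - 5023\right) \left(\left(-154\right)^{2} + \frac{1}{\frac{1}{-3208}}\right) = \frac{5066}{-8386} - \left(\sqrt{6217} - 5023\right) \left(23716 + \frac{1}{- \frac{1}{3208}}\right) = 5066 \left(- \frac{1}{8386}\right) - \left(-5023 + \sqrt{6217}\right) \left(23716 - 3208\right) = - \frac{2533}{4193} - \left(-5023 + \sqrt{6217}\right) 20508 = - \frac{2533}{4193} - \left(-103011684 + 20508 \sqrt{6217}\right) = - \frac{2533}{4193} + \left(103011684 - 20508 \sqrt{6217}\right) = \frac{431927988479}{4193} - 20508 \sqrt{6217}$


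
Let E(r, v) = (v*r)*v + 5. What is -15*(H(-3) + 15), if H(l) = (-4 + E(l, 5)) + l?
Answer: 930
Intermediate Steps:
E(r, v) = 5 + r*v² (E(r, v) = (r*v)*v + 5 = r*v² + 5 = 5 + r*v²)
H(l) = 1 + 26*l (H(l) = (-4 + (5 + l*5²)) + l = (-4 + (5 + l*25)) + l = (-4 + (5 + 25*l)) + l = (1 + 25*l) + l = 1 + 26*l)
-15*(H(-3) + 15) = -15*((1 + 26*(-3)) + 15) = -15*((1 - 78) + 15) = -15*(-77 + 15) = -15*(-62) = 930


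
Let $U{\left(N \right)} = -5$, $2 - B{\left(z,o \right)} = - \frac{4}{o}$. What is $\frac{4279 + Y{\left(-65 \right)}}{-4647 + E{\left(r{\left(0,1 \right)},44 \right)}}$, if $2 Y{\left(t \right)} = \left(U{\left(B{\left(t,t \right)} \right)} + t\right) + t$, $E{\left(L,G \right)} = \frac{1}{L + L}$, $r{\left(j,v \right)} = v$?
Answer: $- \frac{8423}{9293} \approx -0.90638$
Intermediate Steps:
$B{\left(z,o \right)} = 2 + \frac{4}{o}$ ($B{\left(z,o \right)} = 2 - - \frac{4}{o} = 2 + \frac{4}{o}$)
$E{\left(L,G \right)} = \frac{1}{2 L}$
$Y{\left(t \right)} = - \frac{5}{2} + t$ ($Y{\left(t \right)} = \frac{\left(-5 + t\right) + t}{2} = \frac{-5 + 2 t}{2} = - \frac{5}{2} + t$)
$\frac{4279 + Y{\left(-65 \right)}}{-4647 + E{\left(r{\left(0,1 \right)},44 \right)}} = \frac{4279 - \frac{135}{2}}{-4647 + \frac{1}{2 \cdot 1}} = \frac{4279 - \frac{135}{2}}{-4647 + \frac{1}{2} \cdot 1} = \frac{8423}{2 \left(-4647 + \frac{1}{2}\right)} = \frac{8423}{2 \left(- \frac{9293}{2}\right)} = \frac{8423}{2} \left(- \frac{2}{9293}\right) = - \frac{8423}{9293}$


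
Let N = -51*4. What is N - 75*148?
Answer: -11304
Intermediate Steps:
N = -204
N - 75*148 = -204 - 75*148 = -204 - 11100 = -11304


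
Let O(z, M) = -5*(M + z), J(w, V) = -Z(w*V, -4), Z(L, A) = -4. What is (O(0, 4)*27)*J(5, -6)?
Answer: -2160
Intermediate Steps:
J(w, V) = 4 (J(w, V) = -1*(-4) = 4)
O(z, M) = -5*M - 5*z
(O(0, 4)*27)*J(5, -6) = ((-5*4 - 5*0)*27)*4 = ((-20 + 0)*27)*4 = -20*27*4 = -540*4 = -2160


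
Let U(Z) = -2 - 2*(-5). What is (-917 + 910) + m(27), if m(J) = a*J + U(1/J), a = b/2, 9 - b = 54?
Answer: -1213/2 ≈ -606.50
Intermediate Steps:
b = -45 (b = 9 - 1*54 = 9 - 54 = -45)
U(Z) = 8 (U(Z) = -2 + 10 = 8)
a = -45/2 ≈ -22.500
m(J) = 8 - 45*J/2 (m(J) = -45*J/2 + 8 = 8 - 45*J/2)
(-917 + 910) + m(27) = (-917 + 910) + (8 - 45/2*27) = -7 + (8 - 1215/2) = -7 - 1199/2 = -1213/2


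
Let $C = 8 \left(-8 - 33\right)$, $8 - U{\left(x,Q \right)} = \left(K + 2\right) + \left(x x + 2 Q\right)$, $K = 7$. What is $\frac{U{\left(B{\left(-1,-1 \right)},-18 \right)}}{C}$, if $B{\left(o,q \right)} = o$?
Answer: $- \frac{17}{164} \approx -0.10366$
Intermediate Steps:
$U{\left(x,Q \right)} = -1 - x^{2} - 2 Q$ ($U{\left(x,Q \right)} = 8 - \left(\left(7 + 2\right) + \left(x x + 2 Q\right)\right) = 8 - \left(9 + \left(x^{2} + 2 Q\right)\right) = 8 - \left(9 + x^{2} + 2 Q\right) = -1 - x^{2} - 2 Q$)
$C = -328$ ($C = 8 \left(-8 - 33\right) = 8 \left(-41\right) = -328$)
$\frac{U{\left(B{\left(-1,-1 \right)},-18 \right)}}{C} = \frac{-1 - \left(-1\right)^{2} - -36}{-328} = \left(-1 - 1 + 36\right) \left(- \frac{1}{328}\right) = 34 \left(- \frac{1}{328}\right) = - \frac{17}{164}$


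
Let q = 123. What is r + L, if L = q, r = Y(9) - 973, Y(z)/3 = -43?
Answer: -979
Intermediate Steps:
Y(z) = -129 (Y(z) = 3*(-43) = -129)
r = -1102 (r = -129 - 973 = -1102)
L = 123
r + L = -1102 + 123 = -979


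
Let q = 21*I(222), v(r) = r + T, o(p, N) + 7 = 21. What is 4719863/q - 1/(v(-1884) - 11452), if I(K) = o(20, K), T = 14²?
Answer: 10336500019/643860 ≈ 16054.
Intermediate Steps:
T = 196
o(p, N) = 14 (o(p, N) = -7 + 21 = 14)
v(r) = 196 + r (v(r) = r + 196 = 196 + r)
I(K) = 14
q = 294 (q = 21*14 = 294)
4719863/q - 1/(v(-1884) - 11452) = 4719863/294 - 1/((196 - 1884) - 11452) = 4719863*(1/294) - 1/(-1688 - 11452) = 4719863/294 - 1/(-13140) = 4719863/294 - 1*(-1/13140) = 4719863/294 + 1/13140 = 10336500019/643860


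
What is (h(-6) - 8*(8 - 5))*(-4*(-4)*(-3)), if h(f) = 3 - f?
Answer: 720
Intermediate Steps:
(h(-6) - 8*(8 - 5))*(-4*(-4)*(-3)) = ((3 - 1*(-6)) - 8*(8 - 5))*(-4*(-4)*(-3)) = ((3 + 6) - 8*3)*(16*(-3)) = (9 - 24)*(-48) = -15*(-48) = 720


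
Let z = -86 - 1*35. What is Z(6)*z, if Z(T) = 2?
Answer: -242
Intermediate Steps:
z = -121 (z = -86 - 35 = -121)
Z(6)*z = 2*(-121) = -242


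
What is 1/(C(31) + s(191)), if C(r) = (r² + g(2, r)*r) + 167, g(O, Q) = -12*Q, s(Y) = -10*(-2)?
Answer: -1/10384 ≈ -9.6302e-5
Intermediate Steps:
s(Y) = 20
C(r) = 167 - 11*r² (C(r) = (r² + (-12*r)*r) + 167 = (r² - 12*r²) + 167 = -11*r² + 167 = 167 - 11*r²)
1/(C(31) + s(191)) = 1/((167 - 11*31²) + 20) = 1/((167 - 11*961) + 20) = 1/((167 - 10571) + 20) = 1/(-10404 + 20) = 1/(-10384) = -1/10384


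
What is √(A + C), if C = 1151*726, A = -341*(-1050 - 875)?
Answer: 11*√12331 ≈ 1221.5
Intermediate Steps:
A = 656425 (A = -341*(-1925) = 656425)
C = 835626
√(A + C) = √(656425 + 835626) = √1492051 = 11*√12331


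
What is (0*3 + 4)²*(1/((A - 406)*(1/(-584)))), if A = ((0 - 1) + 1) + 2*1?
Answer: 2336/101 ≈ 23.129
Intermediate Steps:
A = 2 (A = (-1 + 1) + 2 = 0 + 2 = 2)
(0*3 + 4)²*(1/((A - 406)*(1/(-584)))) = (0*3 + 4)²*(1/((2 - 406)*(1/(-584)))) = (0 + 4)²*(1/((-404)*(-1/584))) = 4²*(-1/404*(-584)) = 16*(146/101) = 2336/101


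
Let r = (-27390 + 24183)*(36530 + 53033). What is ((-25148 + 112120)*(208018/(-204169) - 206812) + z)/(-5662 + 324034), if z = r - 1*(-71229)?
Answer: -932751139258210/16250423217 ≈ -57399.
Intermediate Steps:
r = -287228541 (r = -3207*89563 = -287228541)
z = -287157312 (z = -287228541 - 1*(-71229) = -287228541 + 71229 = -287157312)
((-25148 + 112120)*(208018/(-204169) - 206812) + z)/(-5662 + 324034) = ((-25148 + 112120)*(208018/(-204169) - 206812) - 287157312)/(-5662 + 324034) = (86972*(208018*(-1/204169) - 206812) - 287157312)/318372 = (86972*(-208018/204169 - 206812) - 287157312)*(1/318372) = (86972*(-42224807246/204169) - 287157312)*(1/318372) = (-3672375935799112/204169 - 287157312)*(1/318372) = -3731004557032840/204169*1/318372 = -932751139258210/16250423217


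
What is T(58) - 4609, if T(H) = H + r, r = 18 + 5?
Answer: -4528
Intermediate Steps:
r = 23
T(H) = 23 + H (T(H) = H + 23 = 23 + H)
T(58) - 4609 = (23 + 58) - 4609 = 81 - 4609 = -4528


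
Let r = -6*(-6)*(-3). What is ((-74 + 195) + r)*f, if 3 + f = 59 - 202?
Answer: -1898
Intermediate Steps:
f = -146 (f = -3 + (59 - 202) = -3 - 143 = -146)
r = -108 (r = 36*(-3) = -108)
((-74 + 195) + r)*f = ((-74 + 195) - 108)*(-146) = (121 - 108)*(-146) = 13*(-146) = -1898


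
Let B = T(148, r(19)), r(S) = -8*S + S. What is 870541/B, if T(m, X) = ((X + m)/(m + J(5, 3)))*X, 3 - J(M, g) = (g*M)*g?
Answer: -13182478/285 ≈ -46254.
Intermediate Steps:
r(S) = -7*S
J(M, g) = 3 - M*g**2 (J(M, g) = 3 - g*M*g = 3 - M*g*g = 3 - M*g**2)
T(m, X) = X*(X + m)/(-42 + m) (T(m, X) = ((X + m)/(m + (3 - 1*5*3**2)))*X = ((X + m)/(m + (3 - 1*5*9)))*X = ((X + m)/(m + (3 - 45)))*X = ((X + m)/(m - 42))*X = ((X + m)/(-42 + m))*X = X*(X + m)/(-42 + m))
B = -1995/106 (B = (-7*19)*(-7*19 + 148)/(-42 + 148) = -133*(-133 + 148)/106 = -133*1/106*15 = -1995/106 ≈ -18.821)
870541/B = 870541/(-1995/106) = 870541*(-106/1995) = -13182478/285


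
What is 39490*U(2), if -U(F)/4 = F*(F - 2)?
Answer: 0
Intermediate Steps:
U(F) = -4*F*(-2 + F) (U(F) = -4*F*(F - 2) = -4*F*(-2 + F))
39490*U(2) = 39490*(4*2*(2 - 1*2)) = 39490*(4*2*(2 - 2)) = 39490*(4*2*0) = 39490*0 = 0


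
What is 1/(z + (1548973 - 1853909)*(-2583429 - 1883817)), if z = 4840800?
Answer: 1/1362228967056 ≈ 7.3409e-13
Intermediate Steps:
1/(z + (1548973 - 1853909)*(-2583429 - 1883817)) = 1/(4840800 + (1548973 - 1853909)*(-2583429 - 1883817)) = 1/(4840800 - 304936*(-4467246)) = 1/(4840800 + 1362224126256) = 1/1362228967056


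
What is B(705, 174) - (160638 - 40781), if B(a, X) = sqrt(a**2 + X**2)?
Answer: -119857 + 3*sqrt(58589) ≈ -1.1913e+5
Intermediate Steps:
B(a, X) = sqrt(X**2 + a**2)
B(705, 174) - (160638 - 40781) = sqrt(174**2 + 705**2) - (160638 - 40781) = sqrt(30276 + 497025) - 1*119857 = sqrt(527301) - 119857 = 3*sqrt(58589) - 119857 = -119857 + 3*sqrt(58589)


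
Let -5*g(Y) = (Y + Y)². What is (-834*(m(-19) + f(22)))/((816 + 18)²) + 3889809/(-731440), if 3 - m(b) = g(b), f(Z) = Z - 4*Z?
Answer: -1704629929/305010480 ≈ -5.5888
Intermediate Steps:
f(Z) = -3*Z
g(Y) = -4*Y²/5 (g(Y) = -(Y + Y)²/5 = -4*Y²/5)
m(b) = 3 + 4*b²/5 (m(b) = 3 - (-4)*b²/5 = 3 + 4*b²/5)
(-834*(m(-19) + f(22)))/((816 + 18)²) + 3889809/(-731440) = (-834*((3 + (⅘)*(-19)²) - 3*22))/((816 + 18)²) + 3889809/(-731440) = (-834*((3 + (⅘)*361) - 66))/(834²) + 3889809*(-1/731440) = -834*((3 + 1444/5) - 66)/695556 - 3889809/731440 = -834*(1459/5 - 66)*(1/695556) - 3889809/731440 = -834*1129/5*(1/695556) - 3889809/731440 = -941586/5*1/695556 - 3889809/731440 = -1129/4170 - 3889809/731440 = -1704629929/305010480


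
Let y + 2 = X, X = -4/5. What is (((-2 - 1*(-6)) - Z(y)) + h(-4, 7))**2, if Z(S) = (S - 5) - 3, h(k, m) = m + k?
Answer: 7921/25 ≈ 316.84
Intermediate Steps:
X = -4/5 (X = -4*1/5 = -4/5 ≈ -0.80000)
h(k, m) = k + m
y = -14/5 (y = -2 - 4/5 = -14/5 ≈ -2.8000)
Z(S) = -8 + S (Z(S) = (-5 + S) - 3 = -8 + S)
(((-2 - 1*(-6)) - Z(y)) + h(-4, 7))**2 = (((-2 - 1*(-6)) - (-8 - 14/5)) + (-4 + 7))**2 = (((-2 + 6) - 1*(-54/5)) + 3)**2 = ((4 + 54/5) + 3)**2 = (74/5 + 3)**2 = (89/5)**2 = 7921/25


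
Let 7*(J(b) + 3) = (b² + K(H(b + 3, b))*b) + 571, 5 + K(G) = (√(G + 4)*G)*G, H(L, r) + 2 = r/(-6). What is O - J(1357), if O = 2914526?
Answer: 18566468/7 - 2543236477*I*√8070/1512 ≈ 2.6524e+6 - 1.511e+8*I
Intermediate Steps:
H(L, r) = -2 - r/6 (H(L, r) = -2 + r/(-6) = -2 + r*(-⅙) = -2 - r/6)
K(G) = -5 + G²*√(4 + G) (K(G) = -5 + (√(G + 4)*G)*G = -5 + (√(4 + G)*G)*G = -5 + (G*√(4 + G))*G = -5 + G²*√(4 + G))
J(b) = 550/7 + b²/7 + b*(-5 + (-2 - b/6)²*√(2 - b/6))/7 (J(b) = -3 + ((b² + (-5 + (-2 - b/6)²*√(4 + (-2 - b/6)))*b) + 571)/7 = -3 + ((b² + (-5 + (-2 - b/6)²*√(2 - b/6))*b) + 571)/7 = -3 + ((b² + b*(-5 + (-2 - b/6)²*√(2 - b/6))) + 571)/7 = -3 + (571 + b² + b*(-5 + (-2 - b/6)²*√(2 - b/6)))/7 = -3 + (571/7 + b²/7 + b*(-5 + (-2 - b/6)²*√(2 - b/6))/7) = 550/7 + b²/7 + b*(-5 + (-2 - b/6)²*√(2 - b/6))/7)
O - J(1357) = 2914526 - (550/7 + (⅐)*1357² + (1/1512)*1357*(-1080 + (12 + 1357)²*√(72 - 6*1357))) = 2914526 - (550/7 + (⅐)*1841449 + (1/1512)*1357*(-1080 + 1369²*√(72 - 8142))) = 2914526 - (550/7 + 1841449/7 + (1/1512)*1357*(-1080 + 1874161*√(-8070))) = 2914526 - (550/7 + 1841449/7 + (1/1512)*1357*(-1080 + 1874161*(I*√8070))) = 2914526 - (550/7 + 1841449/7 + (1/1512)*1357*(-1080 + 1874161*I*√8070)) = 2914526 - (550/7 + 1841449/7 + (-6785/7 + 2543236477*I*√8070/1512)) = 2914526 - (1835214/7 + 2543236477*I*√8070/1512) = 2914526 + (-1835214/7 - 2543236477*I*√8070/1512) = 18566468/7 - 2543236477*I*√8070/1512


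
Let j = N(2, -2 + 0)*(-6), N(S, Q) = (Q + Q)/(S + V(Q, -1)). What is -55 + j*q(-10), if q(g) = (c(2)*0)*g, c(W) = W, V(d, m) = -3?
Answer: -55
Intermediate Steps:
N(S, Q) = 2*Q/(-3 + S) (N(S, Q) = (Q + Q)/(S - 3) = (2*Q)/(-3 + S) = 2*Q/(-3 + S))
j = -24 (j = (2*(-2 + 0)/(-3 + 2))*(-6) = (2*(-2)/(-1))*(-6) = (2*(-2)*(-1))*(-6) = 4*(-6) = -24)
q(g) = 0 (q(g) = (2*0)*g = 0*g = 0)
-55 + j*q(-10) = -55 - 24*0 = -55 + 0 = -55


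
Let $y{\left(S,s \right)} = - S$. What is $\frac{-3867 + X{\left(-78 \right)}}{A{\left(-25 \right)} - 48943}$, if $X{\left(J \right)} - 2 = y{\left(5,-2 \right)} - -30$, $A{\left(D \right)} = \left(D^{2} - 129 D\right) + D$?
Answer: $\frac{1920}{22559} \approx 0.08511$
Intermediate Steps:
$A{\left(D \right)} = D^{2} - 128 D$
$X{\left(J \right)} = 27$ ($X{\left(J \right)} = 2 - -25 = 2 + \left(-5 + 30\right) = 2 + 25 = 27$)
$\frac{-3867 + X{\left(-78 \right)}}{A{\left(-25 \right)} - 48943} = \frac{-3867 + 27}{- 25 \left(-128 - 25\right) - 48943} = - \frac{3840}{\left(-25\right) \left(-153\right) - 48943} = - \frac{3840}{3825 - 48943} = - \frac{3840}{-45118} = \left(-3840\right) \left(- \frac{1}{45118}\right) = \frac{1920}{22559}$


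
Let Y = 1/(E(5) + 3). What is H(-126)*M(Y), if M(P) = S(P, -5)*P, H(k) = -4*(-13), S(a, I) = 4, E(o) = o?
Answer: 26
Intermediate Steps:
H(k) = 52
Y = 1/8 (Y = 1/(5 + 3) = 1/8 ≈ 0.12500)
M(P) = 4*P
H(-126)*M(Y) = 52*(4*(1/8)) = 52*(1/2) = 26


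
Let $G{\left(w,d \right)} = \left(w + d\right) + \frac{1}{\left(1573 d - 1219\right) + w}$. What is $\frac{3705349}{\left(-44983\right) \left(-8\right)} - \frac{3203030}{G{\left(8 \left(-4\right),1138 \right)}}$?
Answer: $- \frac{2054565307070177749}{711968698439496} \approx -2885.8$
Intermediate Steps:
$G{\left(w,d \right)} = d + w + \frac{1}{-1219 + w + 1573 d}$ ($G{\left(w,d \right)} = \left(d + w\right) + \frac{1}{\left(-1219 + 1573 d\right) + w} = \left(d + w\right) + \frac{1}{-1219 + w + 1573 d} = d + w + \frac{1}{-1219 + w + 1573 d}$)
$\frac{3705349}{\left(-44983\right) \left(-8\right)} - \frac{3203030}{G{\left(8 \left(-4\right),1138 \right)}} = \frac{3705349}{\left(-44983\right) \left(-8\right)} - \frac{3203030}{\frac{1}{-1219 + 8 \left(-4\right) + 1573 \cdot 1138} \left(1 + \left(8 \left(-4\right)\right)^{2} - 1387222 - 1219 \cdot 8 \left(-4\right) + 1573 \cdot 1138^{2} + 1574 \cdot 1138 \cdot 8 \left(-4\right)\right)} = \frac{3705349}{359864} - \frac{3203030}{\frac{1}{-1219 - 32 + 1790074} \left(1 + \left(-32\right)^{2} - 1387222 - -39008 + 1573 \cdot 1295044 + 1574 \cdot 1138 \left(-32\right)\right)} = 3705349 \cdot \frac{1}{359864} - \frac{3203030}{\frac{1}{1788823} \left(1 + 1024 - 1387222 + 39008 + 2037104212 - 57318784\right)} = \frac{3705349}{359864} - \frac{3203030}{\frac{1}{1788823} \cdot 1978438239} = \frac{3705349}{359864} - \frac{3203030}{\frac{1978438239}{1788823}} = \frac{3705349}{359864} - \frac{5729653733690}{1978438239} = - \frac{2054565307070177749}{711968698439496}$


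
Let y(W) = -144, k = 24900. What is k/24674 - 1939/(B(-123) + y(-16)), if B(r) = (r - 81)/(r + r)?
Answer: 1053860663/72418190 ≈ 14.552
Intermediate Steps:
B(r) = (-81 + r)/(2*r) (B(r) = (-81 + r)/((2*r)) = (-81 + r)*(1/(2*r)) = (-81 + r)/(2*r))
k/24674 - 1939/(B(-123) + y(-16)) = 24900/24674 - 1939/((½)*(-81 - 123)/(-123) - 144) = 24900*(1/24674) - 1939/((½)*(-1/123)*(-204) - 144) = 12450/12337 - 1939/(34/41 - 144) = 12450/12337 - 1939/(-5870/41) = 12450/12337 - 1939*(-41/5870) = 12450/12337 + 79499/5870 = 1053860663/72418190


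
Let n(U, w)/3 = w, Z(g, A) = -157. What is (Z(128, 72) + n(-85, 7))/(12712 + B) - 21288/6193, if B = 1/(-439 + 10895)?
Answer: -2838336679912/823152955889 ≈ -3.4481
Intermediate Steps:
n(U, w) = 3*w
B = 1/10456 ≈ 9.5639e-5
(Z(128, 72) + n(-85, 7))/(12712 + B) - 21288/6193 = (-157 + 3*7)/(12712 + 1/10456) - 21288/6193 = (-157 + 21)/(132916673/10456) - 21288*1/6193 = -136*10456/132916673 - 21288/6193 = -1422016/132916673 - 21288/6193 = -2838336679912/823152955889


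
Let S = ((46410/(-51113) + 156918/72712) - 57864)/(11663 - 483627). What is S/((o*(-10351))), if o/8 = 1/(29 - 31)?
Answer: 107524278296085/36312708204769403968 ≈ 2.9611e-6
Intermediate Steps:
o = -4 (o = 8/(29 - 31) = 8/(-2) = 8*(-½) = -4)
S = 107524278296085/877033818103792 (S = ((46410*(-1/51113) + 156918*(1/72712)) - 57864)/(-471964) = ((-46410/51113 + 78459/36356) - 57864)*(-1/471964) = (2322992907/1858264228 - 57864)*(-1/471964) = -107524278296085/1858264228*(-1/471964) = 107524278296085/877033818103792 ≈ 0.12260)
S/((o*(-10351))) = 107524278296085/(877033818103792*((-4*(-10351)))) = (107524278296085/877033818103792)/41404 = (107524278296085/877033818103792)*(1/41404) = 107524278296085/36312708204769403968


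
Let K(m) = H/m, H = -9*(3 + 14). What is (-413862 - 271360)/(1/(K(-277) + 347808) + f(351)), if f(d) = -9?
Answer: 33008160952059/433543222 ≈ 76136.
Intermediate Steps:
H = -153 (H = -9*17 = -153)
K(m) = -153/m
(-413862 - 271360)/(1/(K(-277) + 347808) + f(351)) = (-413862 - 271360)/(1/(-153/(-277) + 347808) - 9) = -685222/(1/(-153*(-1/277) + 347808) - 9) = -685222/(1/(153/277 + 347808) - 9) = -685222/(1/(96342969/277) - 9) = -685222/(277/96342969 - 9) = -685222/(-867086444/96342969) = -685222*(-96342969/867086444) = 33008160952059/433543222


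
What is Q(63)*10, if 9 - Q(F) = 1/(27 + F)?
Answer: 809/9 ≈ 89.889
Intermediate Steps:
Q(F) = 9 - 1/(27 + F)
Q(63)*10 = ((242 + 9*63)/(27 + 63))*10 = ((242 + 567)/90)*10 = ((1/90)*809)*10 = (809/90)*10 = 809/9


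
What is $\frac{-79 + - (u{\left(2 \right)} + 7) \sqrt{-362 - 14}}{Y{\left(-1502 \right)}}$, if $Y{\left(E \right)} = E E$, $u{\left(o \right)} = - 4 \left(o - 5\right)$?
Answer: $- \frac{79}{2256004} - \frac{19 i \sqrt{94}}{1128002} \approx -3.5018 \cdot 10^{-5} - 0.00016331 i$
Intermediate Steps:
$u{\left(o \right)} = 20 - 4 o$ ($u{\left(o \right)} = - 4 \left(-5 + o\right) = 20 - 4 o$)
$Y{\left(E \right)} = E^{2}$
$\frac{-79 + - (u{\left(2 \right)} + 7) \sqrt{-362 - 14}}{Y{\left(-1502 \right)}} = \frac{-79 + - (\left(20 - 8\right) + 7) \sqrt{-362 - 14}}{\left(-1502\right)^{2}} = \frac{-79 + - (\left(20 - 8\right) + 7) \sqrt{-376}}{2256004} = \left(-79 + - (12 + 7) 2 i \sqrt{94}\right) \frac{1}{2256004} = \left(-79 + \left(-1\right) 19 \cdot 2 i \sqrt{94}\right) \frac{1}{2256004} = \left(-79 - 19 \cdot 2 i \sqrt{94}\right) \frac{1}{2256004} = \left(-79 - 38 i \sqrt{94}\right) \frac{1}{2256004} = - \frac{79}{2256004} - \frac{19 i \sqrt{94}}{1128002}$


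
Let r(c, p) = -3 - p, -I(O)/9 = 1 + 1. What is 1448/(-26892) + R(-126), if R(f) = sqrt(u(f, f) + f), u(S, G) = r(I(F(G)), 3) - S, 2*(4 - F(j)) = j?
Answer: -362/6723 + I*sqrt(6) ≈ -0.053845 + 2.4495*I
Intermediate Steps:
F(j) = 4 - j/2
I(O) = -18 (I(O) = -9*(1 + 1) = -9*2 = -18)
u(S, G) = -6 - S (u(S, G) = (-3 - 1*3) - S = (-3 - 3) - S = -6 - S)
R(f) = I*sqrt(6) (R(f) = sqrt((-6 - f) + f) = sqrt(-6) = I*sqrt(6))
1448/(-26892) + R(-126) = 1448/(-26892) + I*sqrt(6) = 1448*(-1/26892) + I*sqrt(6) = -362/6723 + I*sqrt(6)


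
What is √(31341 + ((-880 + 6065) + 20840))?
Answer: 3*√6374 ≈ 239.51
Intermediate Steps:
√(31341 + ((-880 + 6065) + 20840)) = √(31341 + (5185 + 20840)) = √(31341 + 26025) = √57366 = 3*√6374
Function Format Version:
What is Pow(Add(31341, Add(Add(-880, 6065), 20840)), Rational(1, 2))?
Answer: Mul(3, Pow(6374, Rational(1, 2))) ≈ 239.51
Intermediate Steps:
Pow(Add(31341, Add(Add(-880, 6065), 20840)), Rational(1, 2)) = Pow(Add(31341, Add(5185, 20840)), Rational(1, 2)) = Pow(Add(31341, 26025), Rational(1, 2)) = Pow(57366, Rational(1, 2)) = Mul(3, Pow(6374, Rational(1, 2)))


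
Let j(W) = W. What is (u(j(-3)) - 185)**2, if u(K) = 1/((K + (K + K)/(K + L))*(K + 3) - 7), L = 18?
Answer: 1679616/49 ≈ 34278.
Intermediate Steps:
u(K) = 1/(-7 + (3 + K)*(K + 2*K/(18 + K))) (u(K) = 1/((K + (K + K)/(K + 18))*(K + 3) - 7) = 1/((K + (2*K)/(18 + K))*(3 + K) - 7) = 1/((K + 2*K/(18 + K))*(3 + K) - 7) = 1/((3 + K)*(K + 2*K/(18 + K)) - 7) = 1/(-7 + (3 + K)*(K + 2*K/(18 + K))))
(u(j(-3)) - 185)**2 = ((18 - 3)/(-126 + (-3)**3 + 23*(-3)**2 + 53*(-3)) - 185)**2 = (15/(-126 - 27 + 23*9 - 159) - 185)**2 = (15/(-126 - 27 + 207 - 159) - 185)**2 = (15/(-105) - 185)**2 = (-1/105*15 - 185)**2 = (-1/7 - 185)**2 = (-1296/7)**2 = 1679616/49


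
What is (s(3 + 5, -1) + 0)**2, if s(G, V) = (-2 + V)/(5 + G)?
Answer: 9/169 ≈ 0.053254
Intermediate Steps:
s(G, V) = (-2 + V)/(5 + G)
(s(3 + 5, -1) + 0)**2 = ((-2 - 1)/(5 + (3 + 5)) + 0)**2 = (-3/(5 + 8) + 0)**2 = (-3/13 + 0)**2 = (-3/13)**2 = 9/169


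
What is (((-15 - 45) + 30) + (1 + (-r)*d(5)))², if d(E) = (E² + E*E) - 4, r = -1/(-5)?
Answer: 36481/25 ≈ 1459.2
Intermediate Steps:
r = ⅕ (r = -1*(-⅕) = ⅕ ≈ 0.20000)
d(E) = -4 + 2*E² (d(E) = (E² + E²) - 4 = 2*E² - 4 = -4 + 2*E²)
(((-15 - 45) + 30) + (1 + (-r)*d(5)))² = (((-15 - 45) + 30) + (1 + (-1*⅕)*(-4 + 2*5²)))² = ((-60 + 30) + (1 - (-4 + 2*25)/5))² = (-30 + (1 - (-4 + 50)/5))² = (-30 + (1 - ⅕*46))² = (-30 + (1 - 46/5))² = (-30 - 41/5)² = (-191/5)² = 36481/25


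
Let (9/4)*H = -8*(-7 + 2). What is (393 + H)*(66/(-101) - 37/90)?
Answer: -35775869/81810 ≈ -437.30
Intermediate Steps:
H = 160/9 (H = 4*(-8*(-7 + 2))/9 = 4*(-8*(-5))/9 = (4/9)*40 = 160/9 ≈ 17.778)
(393 + H)*(66/(-101) - 37/90) = (393 + 160/9)*(66/(-101) - 37/90) = 3697*(66*(-1/101) - 37*1/90)/9 = 3697*(-66/101 - 37/90)/9 = (3697/9)*(-9677/9090) = -35775869/81810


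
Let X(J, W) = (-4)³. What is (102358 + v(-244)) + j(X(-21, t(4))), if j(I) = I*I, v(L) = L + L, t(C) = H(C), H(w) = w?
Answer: 105966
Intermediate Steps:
t(C) = C
X(J, W) = -64
v(L) = 2*L
j(I) = I²
(102358 + v(-244)) + j(X(-21, t(4))) = (102358 + 2*(-244)) + (-64)² = (102358 - 488) + 4096 = 101870 + 4096 = 105966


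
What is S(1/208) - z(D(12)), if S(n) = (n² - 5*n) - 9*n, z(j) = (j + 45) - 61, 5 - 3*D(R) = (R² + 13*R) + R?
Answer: 15349987/129792 ≈ 118.27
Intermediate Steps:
D(R) = 5/3 - 14*R/3 - R²/3 (D(R) = 5/3 - ((R² + 13*R) + R)/3 = 5/3 - (R² + 14*R)/3 = 5/3 + (-14*R/3 - R²/3) = 5/3 - 14*R/3 - R²/3)
z(j) = -16 + j (z(j) = (45 + j) - 61 = -16 + j)
S(n) = n² - 14*n
S(1/208) - z(D(12)) = (-14 + 1/208)/208 - (-16 + (5/3 - 14/3*12 - ⅓*12²)) = (-14 + 1/208)/208 - (-16 + (5/3 - 56 - ⅓*144)) = (1/208)*(-2911/208) - (-16 + (5/3 - 56 - 48)) = -2911/43264 - (-16 - 307/3) = -2911/43264 - 1*(-355/3) = -2911/43264 + 355/3 = 15349987/129792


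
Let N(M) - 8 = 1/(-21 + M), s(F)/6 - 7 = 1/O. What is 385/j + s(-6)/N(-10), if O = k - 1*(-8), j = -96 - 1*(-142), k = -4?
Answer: 78563/5681 ≈ 13.829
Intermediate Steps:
j = 46 (j = -96 + 142 = 46)
O = 4 (O = -4 - 1*(-8) = -4 + 8 = 4)
s(F) = 87/2 (s(F) = 42 + 6/4 = 42 + 6*(¼) = 42 + 3/2 = 87/2)
N(M) = 8 + 1/(-21 + M)
385/j + s(-6)/N(-10) = 385/46 + 87/(2*(((-167 + 8*(-10))/(-21 - 10)))) = 385*(1/46) + 87/(2*(((-167 - 80)/(-31)))) = 385/46 + 87/(2*((-1/31*(-247)))) = 385/46 + 87/(2*(247/31)) = 385/46 + (87/2)*(31/247) = 385/46 + 2697/494 = 78563/5681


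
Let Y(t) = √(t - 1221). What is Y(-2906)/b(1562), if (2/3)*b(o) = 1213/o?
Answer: 3124*I*√4127/3639 ≈ 55.15*I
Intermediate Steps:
b(o) = 3639/(2*o) (b(o) = 3*(1213/o)/2 = 3639/(2*o))
Y(t) = √(-1221 + t)
Y(-2906)/b(1562) = √(-1221 - 2906)/(((3639/2)/1562)) = √(-4127)/(((3639/2)*(1/1562))) = (I*√4127)/(3639/3124) = (I*√4127)*(3124/3639) = 3124*I*√4127/3639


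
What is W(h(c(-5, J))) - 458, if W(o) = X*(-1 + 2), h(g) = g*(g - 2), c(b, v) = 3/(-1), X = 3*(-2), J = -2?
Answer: -464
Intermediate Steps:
X = -6
c(b, v) = -3 (c(b, v) = 3*(-1) = -3)
h(g) = g*(-2 + g)
W(o) = -6 (W(o) = -6*(-1 + 2) = -6*1 = -6)
W(h(c(-5, J))) - 458 = -6 - 458 = -464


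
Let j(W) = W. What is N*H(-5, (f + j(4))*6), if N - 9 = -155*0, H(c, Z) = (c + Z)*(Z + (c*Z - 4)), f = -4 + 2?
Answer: -3276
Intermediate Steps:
f = -2
H(c, Z) = (Z + c)*(-4 + Z + Z*c) (H(c, Z) = (Z + c)*(Z + (Z*c - 4)) = (Z + c)*(Z + (-4 + Z*c)) = (Z + c)*(-4 + Z + Z*c))
N = 9 (N = 9 - 155*0 = 9 + 0 = 9)
N*H(-5, (f + j(4))*6) = 9*(((-2 + 4)*6)² - 4*(-2 + 4)*6 - 4*(-5) + ((-2 + 4)*6)*(-5) + ((-2 + 4)*6)*(-5)² - 5*36*(-2 + 4)²) = 9*((2*6)² - 8*6 + 20 + (2*6)*(-5) + (2*6)*25 - 5*(2*6)²) = 9*(12² - 4*12 + 20 + 12*(-5) + 12*25 - 5*12²) = 9*(144 - 48 + 20 - 60 + 300 - 5*144) = 9*(144 - 48 + 20 - 60 + 300 - 720) = 9*(-364) = -3276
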